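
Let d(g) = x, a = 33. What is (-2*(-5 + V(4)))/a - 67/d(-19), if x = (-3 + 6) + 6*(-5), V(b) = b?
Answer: 755/297 ≈ 2.5421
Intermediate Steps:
x = -27 (x = 3 - 30 = -27)
d(g) = -27
(-2*(-5 + V(4)))/a - 67/d(-19) = -2*(-5 + 4)/33 - 67/(-27) = -2*(-1)*(1/33) - 67*(-1/27) = 2*(1/33) + 67/27 = 2/33 + 67/27 = 755/297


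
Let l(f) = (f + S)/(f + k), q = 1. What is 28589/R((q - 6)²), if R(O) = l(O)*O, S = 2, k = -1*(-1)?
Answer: 743314/675 ≈ 1101.2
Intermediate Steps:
k = 1
l(f) = (2 + f)/(1 + f) (l(f) = (f + 2)/(f + 1) = (2 + f)/(1 + f))
R(O) = O*(2 + O)/(1 + O) (R(O) = ((2 + O)/(1 + O))*O = O*(2 + O)/(1 + O))
28589/R((q - 6)²) = 28589/(((1 - 6)²*(2 + (1 - 6)²)/(1 + (1 - 6)²))) = 28589/(((-5)²*(2 + (-5)²)/(1 + (-5)²))) = 28589/((25*(2 + 25)/(1 + 25))) = 28589/((25*27/26)) = 28589/((25*(1/26)*27)) = 28589/(675/26) = 28589*(26/675) = 743314/675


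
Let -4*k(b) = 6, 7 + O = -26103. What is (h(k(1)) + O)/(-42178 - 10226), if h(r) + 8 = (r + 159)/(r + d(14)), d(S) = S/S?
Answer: 801/1588 ≈ 0.50441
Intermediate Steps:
O = -26110 (O = -7 - 26103 = -26110)
k(b) = -3/2 (k(b) = -1/4*6 = -3/2)
d(S) = 1
h(r) = -8 + (159 + r)/(1 + r) (h(r) = -8 + (r + 159)/(r + 1) = -8 + (159 + r)/(1 + r))
(h(k(1)) + O)/(-42178 - 10226) = ((151 - 7*(-3/2))/(1 - 3/2) - 26110)/(-42178 - 10226) = ((151 + 21/2)/(-1/2) - 26110)/(-52404) = (-2*323/2 - 26110)*(-1/52404) = (-323 - 26110)*(-1/52404) = -26433*(-1/52404) = 801/1588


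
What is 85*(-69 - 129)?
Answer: -16830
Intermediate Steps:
85*(-69 - 129) = 85*(-198) = -16830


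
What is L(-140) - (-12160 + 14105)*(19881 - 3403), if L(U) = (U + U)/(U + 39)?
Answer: -3237020430/101 ≈ -3.2050e+7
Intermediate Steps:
L(U) = 2*U/(39 + U) (L(U) = (2*U)/(39 + U) = 2*U/(39 + U))
L(-140) - (-12160 + 14105)*(19881 - 3403) = 2*(-140)/(39 - 140) - (-12160 + 14105)*(19881 - 3403) = 2*(-140)/(-101) - 1945*16478 = 2*(-140)*(-1/101) - 1*32049710 = 280/101 - 32049710 = -3237020430/101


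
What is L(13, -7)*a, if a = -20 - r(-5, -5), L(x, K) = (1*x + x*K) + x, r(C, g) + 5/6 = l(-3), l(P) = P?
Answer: 6305/6 ≈ 1050.8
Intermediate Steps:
r(C, g) = -23/6 (r(C, g) = -⅚ - 3 = -23/6)
L(x, K) = 2*x + K*x (L(x, K) = (x + K*x) + x = 2*x + K*x)
a = -97/6 (a = -20 - 1*(-23/6) = -20 + 23/6 = -97/6 ≈ -16.167)
L(13, -7)*a = (13*(2 - 7))*(-97/6) = (13*(-5))*(-97/6) = -65*(-97/6) = 6305/6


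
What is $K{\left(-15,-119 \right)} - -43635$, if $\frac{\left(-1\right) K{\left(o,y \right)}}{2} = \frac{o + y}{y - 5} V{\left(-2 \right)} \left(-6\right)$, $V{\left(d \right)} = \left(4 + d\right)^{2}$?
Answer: $\frac{1354293}{31} \approx 43687.0$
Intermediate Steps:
$K{\left(o,y \right)} = \frac{48 \left(o + y\right)}{-5 + y}$ ($K{\left(o,y \right)} = - 2 \frac{o + y}{y - 5} \left(4 - 2\right)^{2} \left(-6\right) = - 2 \frac{o + y}{-5 + y} 2^{2} \left(-6\right) = - 2 \frac{o + y}{-5 + y} 4 \left(-6\right) = - 2 \frac{4 \left(o + y\right)}{-5 + y} \left(-6\right) = - 2 \left(- \frac{24 \left(o + y\right)}{-5 + y}\right) = \frac{48 \left(o + y\right)}{-5 + y}$)
$K{\left(-15,-119 \right)} - -43635 = \frac{48 \left(-15 - 119\right)}{-5 - 119} - -43635 = 48 \frac{1}{-124} \left(-134\right) + 43635 = 48 \left(- \frac{1}{124}\right) \left(-134\right) + 43635 = \frac{1608}{31} + 43635 = \frac{1354293}{31}$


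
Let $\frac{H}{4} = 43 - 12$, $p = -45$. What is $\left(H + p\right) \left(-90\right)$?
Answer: $-7110$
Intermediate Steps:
$H = 124$ ($H = 4 \left(43 - 12\right) = 4 \cdot 31 = 124$)
$\left(H + p\right) \left(-90\right) = \left(124 - 45\right) \left(-90\right) = 79 \left(-90\right) = -7110$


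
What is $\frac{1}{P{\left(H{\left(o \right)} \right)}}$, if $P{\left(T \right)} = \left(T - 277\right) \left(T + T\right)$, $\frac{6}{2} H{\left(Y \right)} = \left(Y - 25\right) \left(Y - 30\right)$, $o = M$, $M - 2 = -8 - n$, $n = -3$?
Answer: $\frac{1}{19096} \approx 5.2367 \cdot 10^{-5}$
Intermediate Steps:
$M = -3$ ($M = 2 - 5 = -3$)
$o = -3$
$H{\left(Y \right)} = \frac{\left(-30 + Y\right) \left(-25 + Y\right)}{3}$ ($H{\left(Y \right)} = \frac{\left(Y - 25\right) \left(Y - 30\right)}{3} = \frac{\left(-25 + Y\right) \left(-30 + Y\right)}{3} = \frac{\left(-30 + Y\right) \left(-25 + Y\right)}{3}$)
$P{\left(T \right)} = 2 T \left(-277 + T\right)$ ($P{\left(T \right)} = \left(-277 + T\right) 2 T = 2 T \left(-277 + T\right)$)
$\frac{1}{P{\left(H{\left(o \right)} \right)}} = \frac{1}{2 \left(250 - -55 + \frac{\left(-3\right)^{2}}{3}\right) \left(-277 + \left(250 - -55 + \frac{\left(-3\right)^{2}}{3}\right)\right)} = \frac{1}{2 \left(250 + 55 + \frac{1}{3} \cdot 9\right) \left(-277 + \left(250 + 55 + \frac{1}{3} \cdot 9\right)\right)} = \frac{1}{2 \left(250 + 55 + 3\right) \left(-277 + \left(250 + 55 + 3\right)\right)} = \frac{1}{2 \cdot 308 \left(-277 + 308\right)} = \frac{1}{2 \cdot 308 \cdot 31} = \frac{1}{19096}$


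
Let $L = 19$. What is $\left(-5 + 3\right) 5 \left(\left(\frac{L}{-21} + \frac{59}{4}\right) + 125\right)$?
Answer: $- \frac{58315}{42} \approx -1388.5$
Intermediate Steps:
$\left(-5 + 3\right) 5 \left(\left(\frac{L}{-21} + \frac{59}{4}\right) + 125\right) = \left(-5 + 3\right) 5 \left(\left(\frac{19}{-21} + \frac{59}{4}\right) + 125\right) = \left(-2\right) 5 \left(\left(19 \left(- \frac{1}{21}\right) + 59 \cdot \frac{1}{4}\right) + 125\right) = - 10 \left(\left(- \frac{19}{21} + \frac{59}{4}\right) + 125\right) = - 10 \left(\frac{1163}{84} + 125\right) = \left(-10\right) \frac{11663}{84} = - \frac{58315}{42}$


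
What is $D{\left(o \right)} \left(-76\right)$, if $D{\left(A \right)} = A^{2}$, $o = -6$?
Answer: $-2736$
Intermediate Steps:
$D{\left(o \right)} \left(-76\right) = \left(-6\right)^{2} \left(-76\right) = 36 \left(-76\right) = -2736$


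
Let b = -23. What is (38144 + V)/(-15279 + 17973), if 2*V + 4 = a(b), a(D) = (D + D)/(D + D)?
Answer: 76285/5388 ≈ 14.158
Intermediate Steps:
a(D) = 1 (a(D) = (2*D)/((2*D)) = (2*D)*(1/(2*D)) = 1)
V = -3/2 (V = -2 + (½)*1 = -2 + ½ = -3/2 ≈ -1.5000)
(38144 + V)/(-15279 + 17973) = (38144 - 3/2)/(-15279 + 17973) = (76285/2)/2694 = (76285/2)*(1/2694) = 76285/5388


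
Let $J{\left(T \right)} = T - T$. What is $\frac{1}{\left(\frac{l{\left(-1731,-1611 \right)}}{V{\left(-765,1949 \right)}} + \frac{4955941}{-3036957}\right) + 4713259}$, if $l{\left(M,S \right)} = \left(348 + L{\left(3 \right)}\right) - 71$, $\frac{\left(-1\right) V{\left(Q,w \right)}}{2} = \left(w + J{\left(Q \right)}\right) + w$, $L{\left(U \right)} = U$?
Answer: $\frac{5919029193}{27897907743453988} \approx 2.1217 \cdot 10^{-7}$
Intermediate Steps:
$J{\left(T \right)} = 0$
$V{\left(Q,w \right)} = - 4 w$ ($V{\left(Q,w \right)} = - 2 \left(\left(w + 0\right) + w\right) = - 2 \left(w + w\right) = - 2 \cdot 2 w = - 4 w$)
$l{\left(M,S \right)} = 280$ ($l{\left(M,S \right)} = \left(348 + 3\right) - 71 = 351 - 71 = 280$)
$\frac{1}{\left(\frac{l{\left(-1731,-1611 \right)}}{V{\left(-765,1949 \right)}} + \frac{4955941}{-3036957}\right) + 4713259} = \frac{1}{\left(\frac{280}{\left(-4\right) 1949} + \frac{4955941}{-3036957}\right) + 4713259} = \frac{1}{\left(\frac{280}{-7796} + 4955941 \left(- \frac{1}{3036957}\right)\right) + 4713259} = \frac{1}{\left(280 \left(- \frac{1}{7796}\right) - \frac{4955941}{3036957}\right) + 4713259} = \frac{1}{\left(- \frac{70}{1949} - \frac{4955941}{3036957}\right) + 4713259} = \frac{1}{- \frac{9871715999}{5919029193} + 4713259} = \frac{1}{\frac{27897907743453988}{5919029193}} = \frac{5919029193}{27897907743453988}$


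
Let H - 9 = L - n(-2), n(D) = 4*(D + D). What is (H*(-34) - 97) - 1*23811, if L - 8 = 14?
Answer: -25506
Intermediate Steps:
L = 22 (L = 8 + 14 = 22)
n(D) = 8*D (n(D) = 4*(2*D) = 8*D)
H = 47 (H = 9 + (22 - 8*(-2)) = 9 + (22 - 1*(-16)) = 9 + (22 + 16) = 9 + 38 = 47)
(H*(-34) - 97) - 1*23811 = (47*(-34) - 97) - 1*23811 = (-1598 - 97) - 23811 = -1695 - 23811 = -25506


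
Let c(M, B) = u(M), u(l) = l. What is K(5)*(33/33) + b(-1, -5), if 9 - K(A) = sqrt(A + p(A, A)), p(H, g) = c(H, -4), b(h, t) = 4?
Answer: 13 - sqrt(10) ≈ 9.8377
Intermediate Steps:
c(M, B) = M
p(H, g) = H
K(A) = 9 - sqrt(2)*sqrt(A) (K(A) = 9 - sqrt(A + A) = 9 - sqrt(2*A) = 9 - sqrt(2)*sqrt(A))
K(5)*(33/33) + b(-1, -5) = (9 - sqrt(2)*sqrt(5))*(33/33) + 4 = (9 - sqrt(10))*(33*(1/33)) + 4 = (9 - sqrt(10))*1 + 4 = (9 - sqrt(10)) + 4 = 13 - sqrt(10)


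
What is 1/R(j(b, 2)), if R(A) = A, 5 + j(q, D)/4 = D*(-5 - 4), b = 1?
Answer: -1/92 ≈ -0.010870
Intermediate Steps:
j(q, D) = -20 - 36*D (j(q, D) = -20 + 4*(D*(-5 - 4)) = -20 + 4*(D*(-9)) = -20 + 4*(-9*D) = -20 - 36*D)
1/R(j(b, 2)) = 1/(-20 - 36*2) = 1/(-20 - 72) = 1/(-92) = -1/92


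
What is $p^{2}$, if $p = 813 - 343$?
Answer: $220900$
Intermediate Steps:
$p = 470$
$p^{2} = 470^{2} = 220900$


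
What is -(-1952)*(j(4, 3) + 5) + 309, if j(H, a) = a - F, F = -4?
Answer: 23733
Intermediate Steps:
j(H, a) = 4 + a (j(H, a) = a - 1*(-4) = a + 4 = 4 + a)
-(-1952)*(j(4, 3) + 5) + 309 = -(-1952)*((4 + 3) + 5) + 309 = -(-1952)*(7 + 5) + 309 = -(-1952)*12 + 309 = -488*(-48) + 309 = 23424 + 309 = 23733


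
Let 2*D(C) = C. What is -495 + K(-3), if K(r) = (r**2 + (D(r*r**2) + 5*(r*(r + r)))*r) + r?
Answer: -1437/2 ≈ -718.50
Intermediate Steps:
D(C) = C/2
K(r) = r + r**2 + r*(r**3/2 + 10*r**2) (K(r) = (r**2 + ((r*r**2)/2 + 5*(r*(r + r)))*r) + r = (r**2 + (r**3/2 + 5*(r*(2*r)))*r) + r = (r**2 + (r**3/2 + 5*(2*r**2))*r) + r = (r**2 + (r**3/2 + 10*r**2)*r) + r = (r**2 + r*(r**3/2 + 10*r**2)) + r = r + r**2 + r*(r**3/2 + 10*r**2))
-495 + K(-3) = -495 - 3*(1 - 3 + (1/2)*(-3)**3 + 10*(-3)**2) = -495 - 3*(1 - 3 + (1/2)*(-27) + 10*9) = -495 - 3*(1 - 3 - 27/2 + 90) = -495 - 3*149/2 = -495 - 447/2 = -1437/2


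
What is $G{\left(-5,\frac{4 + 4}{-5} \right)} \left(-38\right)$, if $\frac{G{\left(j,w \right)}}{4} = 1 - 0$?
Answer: $-152$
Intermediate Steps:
$G{\left(j,w \right)} = 4$ ($G{\left(j,w \right)} = 4 \left(1 - 0\right) = 4 \left(1 + 0\right) = 4 \cdot 1 = 4$)
$G{\left(-5,\frac{4 + 4}{-5} \right)} \left(-38\right) = 4 \left(-38\right) = -152$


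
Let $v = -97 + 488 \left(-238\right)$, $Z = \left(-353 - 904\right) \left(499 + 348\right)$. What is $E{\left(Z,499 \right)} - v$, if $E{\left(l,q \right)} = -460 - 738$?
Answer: $115043$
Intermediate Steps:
$Z = -1064679$ ($Z = \left(-1257\right) 847 = -1064679$)
$E{\left(l,q \right)} = -1198$
$v = -116241$ ($v = -97 - 116144 = -116241$)
$E{\left(Z,499 \right)} - v = -1198 - -116241 = -1198 + 116241 = 115043$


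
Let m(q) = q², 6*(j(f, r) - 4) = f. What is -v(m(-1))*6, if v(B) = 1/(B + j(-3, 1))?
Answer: -4/3 ≈ -1.3333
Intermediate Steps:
j(f, r) = 4 + f/6
v(B) = 1/(7/2 + B) (v(B) = 1/(B + (4 + (⅙)*(-3))) = 1/(B + (4 - ½)) = 1/(B + 7/2) = 1/(7/2 + B))
-v(m(-1))*6 = -2/(7 + 2*(-1)²)*6 = -2/(7 + 2*1)*6 = -2/(7 + 2)*6 = -2/9*6 = -4/3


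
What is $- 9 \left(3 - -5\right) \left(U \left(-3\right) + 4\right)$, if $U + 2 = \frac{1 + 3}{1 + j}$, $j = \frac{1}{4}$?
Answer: $- \frac{144}{5} \approx -28.8$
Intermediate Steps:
$j = \frac{1}{4} \approx 0.25$
$U = \frac{6}{5}$ ($U = -2 + \frac{1 + 3}{1 + \frac{1}{4}} = -2 + \frac{4}{\frac{5}{4}} = -2 + 4 \cdot \frac{4}{5} = -2 + \frac{16}{5} = \frac{6}{5} \approx 1.2$)
$- 9 \left(3 - -5\right) \left(U \left(-3\right) + 4\right) = - 9 \left(3 - -5\right) \left(\frac{6}{5} \left(-3\right) + 4\right) = - 9 \left(3 + 5\right) \left(- \frac{18}{5} + 4\right) = \left(-9\right) 8 \cdot \frac{2}{5} = \left(-72\right) \frac{2}{5} = - \frac{144}{5}$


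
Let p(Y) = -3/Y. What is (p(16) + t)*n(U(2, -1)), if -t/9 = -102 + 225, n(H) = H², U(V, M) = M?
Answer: -17715/16 ≈ -1107.2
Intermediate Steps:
t = -1107 (t = -9*(-102 + 225) = -9*123 = -1107)
(p(16) + t)*n(U(2, -1)) = (-3/16 - 1107)*(-1)² = (-3*1/16 - 1107)*1 = (-3/16 - 1107)*1 = -17715/16*1 = -17715/16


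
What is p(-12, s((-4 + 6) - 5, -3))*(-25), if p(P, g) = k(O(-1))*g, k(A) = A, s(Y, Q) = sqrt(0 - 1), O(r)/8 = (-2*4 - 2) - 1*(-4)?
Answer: 1200*I ≈ 1200.0*I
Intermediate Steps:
O(r) = -48 (O(r) = 8*((-2*4 - 2) - 1*(-4)) = 8*((-8 - 2) + 4) = 8*(-10 + 4) = 8*(-6) = -48)
s(Y, Q) = I (s(Y, Q) = sqrt(-1) = I)
p(P, g) = -48*g
p(-12, s((-4 + 6) - 5, -3))*(-25) = -48*I*(-25) = 1200*I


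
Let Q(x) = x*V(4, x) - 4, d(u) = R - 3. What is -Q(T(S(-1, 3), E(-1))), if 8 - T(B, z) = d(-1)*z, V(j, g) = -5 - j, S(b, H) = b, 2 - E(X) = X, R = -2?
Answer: 211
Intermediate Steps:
E(X) = 2 - X
d(u) = -5 (d(u) = -2 - 3 = -5)
T(B, z) = 8 + 5*z (T(B, z) = 8 - (-5)*z = 8 + 5*z)
Q(x) = -4 - 9*x (Q(x) = x*(-5 - 1*4) - 4 = x*(-5 - 4) - 4 = x*(-9) - 4 = -9*x - 4 = -4 - 9*x)
-Q(T(S(-1, 3), E(-1))) = -(-4 - 9*(8 + 5*(2 - 1*(-1)))) = -(-4 - 9*(8 + 5*(2 + 1))) = -(-4 - 9*(8 + 5*3)) = -(-4 - 9*(8 + 15)) = -(-4 - 9*23) = -(-4 - 207) = -1*(-211) = 211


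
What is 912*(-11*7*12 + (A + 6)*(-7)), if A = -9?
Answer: -823536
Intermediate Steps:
912*(-11*7*12 + (A + 6)*(-7)) = 912*(-11*7*12 + (-9 + 6)*(-7)) = 912*(-77*12 - 3*(-7)) = 912*(-924 + 21) = 912*(-903) = -823536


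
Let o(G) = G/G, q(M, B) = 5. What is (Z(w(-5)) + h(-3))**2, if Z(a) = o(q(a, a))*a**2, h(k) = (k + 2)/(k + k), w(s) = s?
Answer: 22801/36 ≈ 633.36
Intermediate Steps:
o(G) = 1
h(k) = (2 + k)/(2*k) (h(k) = (2 + k)/((2*k)) = (2 + k)*(1/(2*k)) = (2 + k)/(2*k))
Z(a) = a**2 (Z(a) = 1*a**2 = a**2)
(Z(w(-5)) + h(-3))**2 = ((-5)**2 + (1/2)*(2 - 3)/(-3))**2 = (25 + (1/2)*(-1/3)*(-1))**2 = (25 + 1/6)**2 = (151/6)**2 = 22801/36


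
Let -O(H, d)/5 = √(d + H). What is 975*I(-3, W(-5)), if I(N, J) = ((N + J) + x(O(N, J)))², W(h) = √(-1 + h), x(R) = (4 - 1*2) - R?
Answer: 975*(-1 + 5*√(-3 + I*√6) + I*√6)² ≈ -1.2871e+5 + 52634.0*I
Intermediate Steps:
O(H, d) = -5*√(H + d) (O(H, d) = -5*√(d + H) = -5*√(H + d))
x(R) = 2 - R (x(R) = (4 - 2) - R = 2 - R)
I(N, J) = (2 + J + N + 5*√(J + N))² (I(N, J) = ((N + J) + (2 - (-5)*√(N + J)))² = ((J + N) + (2 - (-5)*√(J + N)))² = ((J + N) + (2 + 5*√(J + N)))² = (2 + J + N + 5*√(J + N))²)
975*I(-3, W(-5)) = 975*(2 + √(-1 - 5) - 3 + 5*√(√(-1 - 5) - 3))² = 975*(2 + √(-6) - 3 + 5*√(√(-6) - 3))² = 975*(2 + I*√6 - 3 + 5*√(I*√6 - 3))² = 975*(2 + I*√6 - 3 + 5*√(-3 + I*√6))² = 975*(-1 + 5*√(-3 + I*√6) + I*√6)²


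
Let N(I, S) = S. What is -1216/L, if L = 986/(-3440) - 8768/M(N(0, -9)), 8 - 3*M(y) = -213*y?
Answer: -3992711680/44301743 ≈ -90.125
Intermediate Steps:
M(y) = 8/3 + 71*y (M(y) = 8/3 - (-71)*y = 8/3 + 71*y)
L = 44301743/3283480 (L = 986/(-3440) - 8768/(8/3 + 71*(-9)) = 986*(-1/3440) - 8768/(8/3 - 639) = -493/1720 - 8768/(-1909/3) = -493/1720 - 8768*(-3/1909) = -493/1720 + 26304/1909 = 44301743/3283480 ≈ 13.492)
-1216/L = -1216/44301743/3283480 = -1216*3283480/44301743 = -3992711680/44301743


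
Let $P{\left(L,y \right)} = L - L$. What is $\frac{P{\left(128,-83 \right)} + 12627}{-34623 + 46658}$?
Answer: $\frac{12627}{12035} \approx 1.0492$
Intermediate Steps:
$P{\left(L,y \right)} = 0$
$\frac{P{\left(128,-83 \right)} + 12627}{-34623 + 46658} = \frac{0 + 12627}{-34623 + 46658} = \frac{12627}{12035}$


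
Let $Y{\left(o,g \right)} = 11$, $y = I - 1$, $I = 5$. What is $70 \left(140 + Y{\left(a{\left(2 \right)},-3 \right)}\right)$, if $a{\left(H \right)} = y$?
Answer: $10570$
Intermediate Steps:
$y = 4$ ($y = 5 - 1 = 4$)
$a{\left(H \right)} = 4$
$70 \left(140 + Y{\left(a{\left(2 \right)},-3 \right)}\right) = 70 \left(140 + 11\right) = 70 \cdot 151 = 10570$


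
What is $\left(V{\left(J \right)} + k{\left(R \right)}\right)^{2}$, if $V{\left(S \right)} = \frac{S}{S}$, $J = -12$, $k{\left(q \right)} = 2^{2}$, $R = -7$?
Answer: $25$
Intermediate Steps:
$k{\left(q \right)} = 4$
$V{\left(S \right)} = 1$
$\left(V{\left(J \right)} + k{\left(R \right)}\right)^{2} = \left(1 + 4\right)^{2} = 5^{2} = 25$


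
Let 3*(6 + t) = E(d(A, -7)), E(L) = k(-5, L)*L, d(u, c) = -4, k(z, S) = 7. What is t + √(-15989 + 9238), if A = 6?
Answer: -46/3 + I*√6751 ≈ -15.333 + 82.164*I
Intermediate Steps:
E(L) = 7*L
t = -46/3 (t = -6 + (7*(-4))/3 = -6 + (⅓)*(-28) = -6 - 28/3 = -46/3 ≈ -15.333)
t + √(-15989 + 9238) = -46/3 + √(-15989 + 9238) = -46/3 + √(-6751) = -46/3 + I*√6751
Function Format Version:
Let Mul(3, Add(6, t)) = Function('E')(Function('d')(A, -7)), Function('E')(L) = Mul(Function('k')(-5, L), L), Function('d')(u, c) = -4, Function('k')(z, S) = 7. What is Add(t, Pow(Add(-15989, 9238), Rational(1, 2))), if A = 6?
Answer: Add(Rational(-46, 3), Mul(I, Pow(6751, Rational(1, 2)))) ≈ Add(-15.333, Mul(82.164, I))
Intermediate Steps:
Function('E')(L) = Mul(7, L)
t = Rational(-46, 3) (t = Add(-6, Mul(Rational(1, 3), Mul(7, -4))) = Add(-6, Mul(Rational(1, 3), -28)) = Add(-6, Rational(-28, 3)) = Rational(-46, 3) ≈ -15.333)
Add(t, Pow(Add(-15989, 9238), Rational(1, 2))) = Add(Rational(-46, 3), Pow(Add(-15989, 9238), Rational(1, 2))) = Add(Rational(-46, 3), Pow(-6751, Rational(1, 2))) = Add(Rational(-46, 3), Mul(I, Pow(6751, Rational(1, 2))))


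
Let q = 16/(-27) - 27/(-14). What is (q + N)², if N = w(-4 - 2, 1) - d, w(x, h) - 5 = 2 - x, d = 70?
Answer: 442723681/142884 ≈ 3098.5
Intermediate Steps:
w(x, h) = 7 - x (w(x, h) = 5 + (2 - x) = 7 - x)
q = 505/378 (q = 16*(-1/27) - 27*(-1/14) = -16/27 + 27/14 = 505/378 ≈ 1.3360)
N = -57 (N = (7 - (-4 - 2)) - 1*70 = (7 - 1*(-6)) - 70 = (7 + 6) - 70 = 13 - 70 = -57)
(q + N)² = (505/378 - 57)² = (-21041/378)² = 442723681/142884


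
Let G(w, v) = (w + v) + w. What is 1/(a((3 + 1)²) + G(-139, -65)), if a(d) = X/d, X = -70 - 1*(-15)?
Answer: -16/5543 ≈ -0.0028865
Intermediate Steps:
G(w, v) = v + 2*w (G(w, v) = (v + w) + w = v + 2*w)
X = -55 (X = -70 + 15 = -55)
a(d) = -55/d
1/(a((3 + 1)²) + G(-139, -65)) = 1/(-55/(3 + 1)² + (-65 + 2*(-139))) = 1/(-55/(4²) + (-65 - 278)) = 1/(-55/16 - 343) = 1/(-5543/16) = -16/5543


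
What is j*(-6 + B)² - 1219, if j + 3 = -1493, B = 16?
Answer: -150819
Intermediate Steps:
j = -1496 (j = -3 - 1493 = -1496)
j*(-6 + B)² - 1219 = -1496*(-6 + 16)² - 1219 = -1496*10² - 1219 = -1496*100 - 1219 = -149600 - 1219 = -150819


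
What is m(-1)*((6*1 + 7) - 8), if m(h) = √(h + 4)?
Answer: 5*√3 ≈ 8.6602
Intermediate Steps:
m(h) = √(4 + h)
m(-1)*((6*1 + 7) - 8) = √(4 - 1)*((6*1 + 7) - 8) = √3*((6 + 7) - 8) = √3*(13 - 8) = √3*5 = 5*√3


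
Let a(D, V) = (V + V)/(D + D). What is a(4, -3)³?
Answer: -27/64 ≈ -0.42188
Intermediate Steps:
a(D, V) = V/D (a(D, V) = (2*V)/((2*D)) = (2*V)*(1/(2*D)) = V/D)
a(4, -3)³ = (-3/4)³ = (-3*¼)³ = (-¾)³ = -27/64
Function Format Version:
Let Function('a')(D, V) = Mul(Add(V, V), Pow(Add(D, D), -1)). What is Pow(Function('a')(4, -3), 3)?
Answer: Rational(-27, 64) ≈ -0.42188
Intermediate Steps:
Function('a')(D, V) = Mul(V, Pow(D, -1)) (Function('a')(D, V) = Mul(Mul(2, V), Pow(Mul(2, D), -1)) = Mul(Mul(2, V), Mul(Rational(1, 2), Pow(D, -1))) = Mul(V, Pow(D, -1)))
Pow(Function('a')(4, -3), 3) = Pow(Mul(-3, Pow(4, -1)), 3) = Pow(Mul(-3, Rational(1, 4)), 3) = Pow(Rational(-3, 4), 3) = Rational(-27, 64)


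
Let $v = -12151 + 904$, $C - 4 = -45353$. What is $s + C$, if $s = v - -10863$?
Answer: $-45733$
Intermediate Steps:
$C = -45349$ ($C = 4 - 45353 = -45349$)
$v = -11247$
$s = -384$ ($s = -11247 - -10863 = -11247 + 10863 = -384$)
$s + C = -384 - 45349 = -45733$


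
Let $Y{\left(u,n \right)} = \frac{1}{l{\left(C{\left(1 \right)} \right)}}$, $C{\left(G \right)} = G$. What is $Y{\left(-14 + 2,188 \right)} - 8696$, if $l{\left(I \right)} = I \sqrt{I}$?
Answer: $-8695$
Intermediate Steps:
$l{\left(I \right)} = I^{\frac{3}{2}}$
$Y{\left(u,n \right)} = 1$ ($Y{\left(u,n \right)} = \frac{1}{1^{\frac{3}{2}}} = 1^{-1} = 1$)
$Y{\left(-14 + 2,188 \right)} - 8696 = 1 - 8696 = -8695$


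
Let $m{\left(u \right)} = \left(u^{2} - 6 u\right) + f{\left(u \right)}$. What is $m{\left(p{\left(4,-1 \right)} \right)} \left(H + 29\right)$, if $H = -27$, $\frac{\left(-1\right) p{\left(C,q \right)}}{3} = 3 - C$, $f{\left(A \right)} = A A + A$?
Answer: $6$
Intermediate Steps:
$f{\left(A \right)} = A + A^{2}$ ($f{\left(A \right)} = A^{2} + A = A + A^{2}$)
$p{\left(C,q \right)} = -9 + 3 C$ ($p{\left(C,q \right)} = - 3 \left(3 - C\right) = -9 + 3 C$)
$m{\left(u \right)} = u^{2} - 6 u + u \left(1 + u\right)$ ($m{\left(u \right)} = \left(u^{2} - 6 u\right) + u \left(1 + u\right) = u^{2} - 6 u + u \left(1 + u\right)$)
$m{\left(p{\left(4,-1 \right)} \right)} \left(H + 29\right) = \left(-9 + 3 \cdot 4\right) \left(-5 + 2 \left(-9 + 3 \cdot 4\right)\right) \left(-27 + 29\right) = \left(-9 + 12\right) \left(-5 + 2 \left(-9 + 12\right)\right) 2 = 3 \left(-5 + 2 \cdot 3\right) 2 = 3 \left(-5 + 6\right) 2 = 3 \cdot 1 \cdot 2 = 3 \cdot 2 = 6$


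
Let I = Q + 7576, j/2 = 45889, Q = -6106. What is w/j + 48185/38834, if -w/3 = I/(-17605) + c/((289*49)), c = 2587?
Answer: 7875012185588423/6346768129244879 ≈ 1.2408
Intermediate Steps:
j = 91778 (j = 2*45889 = 91778)
I = 1470 (I = -6106 + 7576 = 1470)
w = -2119497/7122983 (w = -3*(1470/(-17605) + 2587/((289*49))) = -3*(1470*(-1/17605) + 2587/14161) = -3*(-42/503 + 2587*(1/14161)) = -3*(-42/503 + 2587/14161) = -3*706499/7122983 = -2119497/7122983 ≈ -0.29756)
w/j + 48185/38834 = -2119497/7122983/91778 + 48185/38834 = -2119497/7122983*1/91778 + 48185*(1/38834) = -2119497/653733133774 + 48185/38834 = 7875012185588423/6346768129244879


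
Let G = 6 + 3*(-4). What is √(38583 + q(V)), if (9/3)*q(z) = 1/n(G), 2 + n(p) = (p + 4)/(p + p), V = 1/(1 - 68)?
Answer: √4668521/11 ≈ 196.43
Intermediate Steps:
V = -1/67 (V = 1/(-67) = -1/67 ≈ -0.014925)
G = -6 (G = 6 - 12 = -6)
n(p) = -2 + (4 + p)/(2*p) (n(p) = -2 + (p + 4)/(p + p) = -2 + (4 + p)/((2*p)) = -2 + (4 + p)*(1/(2*p)) = -2 + (4 + p)/(2*p))
q(z) = -2/11 (q(z) = 1/(3*(-3/2 + 2/(-6))) = 1/(3*(-3/2 + 2*(-⅙))) = 1/(3*(-3/2 - ⅓)) = 1/(3*(-11/6)) = (⅓)*(-6/11) = -2/11)
√(38583 + q(V)) = √(38583 - 2/11) = √(424411/11) = √4668521/11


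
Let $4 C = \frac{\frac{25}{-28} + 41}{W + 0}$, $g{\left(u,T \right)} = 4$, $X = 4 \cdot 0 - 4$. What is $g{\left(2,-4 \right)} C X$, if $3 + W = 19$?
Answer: $- \frac{1123}{112} \approx -10.027$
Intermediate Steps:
$W = 16$ ($W = -3 + 19 = 16$)
$X = -4$ ($X = 0 - 4 = -4$)
$C = \frac{1123}{1792}$ ($C = \frac{\left(\frac{25}{-28} + 41\right) \frac{1}{16 + 0}}{4} = \frac{\left(25 \left(- \frac{1}{28}\right) + 41\right) \frac{1}{16}}{4} = \frac{\left(- \frac{25}{28} + 41\right) \frac{1}{16}}{4} = \frac{\frac{1123}{28} \cdot \frac{1}{16}}{4} = \frac{1}{4} \cdot \frac{1123}{448} = \frac{1123}{1792} \approx 0.62667$)
$g{\left(2,-4 \right)} C X = 4 \cdot \frac{1123}{1792} \left(-4\right) = \frac{1123}{448} \left(-4\right) = - \frac{1123}{112}$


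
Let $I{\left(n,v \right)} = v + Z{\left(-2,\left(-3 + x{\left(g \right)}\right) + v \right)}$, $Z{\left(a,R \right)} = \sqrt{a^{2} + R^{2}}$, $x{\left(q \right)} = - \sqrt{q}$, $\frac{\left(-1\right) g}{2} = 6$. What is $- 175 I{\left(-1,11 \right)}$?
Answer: $-1925 - 350 \sqrt{14 - 8 i \sqrt{3}} \approx -3361.7 + 590.75 i$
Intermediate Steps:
$g = -12$ ($g = \left(-2\right) 6 = -12$)
$Z{\left(a,R \right)} = \sqrt{R^{2} + a^{2}}$
$I{\left(n,v \right)} = v + \sqrt{4 + \left(-3 + v - 2 i \sqrt{3}\right)^{2}}$ ($I{\left(n,v \right)} = v + \sqrt{\left(\left(-3 - \sqrt{-12}\right) + v\right)^{2} + \left(-2\right)^{2}} = v + \sqrt{\left(\left(-3 - 2 i \sqrt{3}\right) + v\right)^{2} + 4} = v + \sqrt{\left(-3 + v - 2 i \sqrt{3}\right)^{2} + 4} = v + \sqrt{4 + \left(-3 + v - 2 i \sqrt{3}\right)^{2}}$)
$- 175 I{\left(-1,11 \right)} = - 175 \left(11 + \sqrt{4 + \left(3 - 11 + 2 i \sqrt{3}\right)^{2}}\right) = - 175 \left(11 + \sqrt{4 + \left(-8 + 2 i \sqrt{3}\right)^{2}}\right) = -1925 - 175 \sqrt{4 + \left(-8 + 2 i \sqrt{3}\right)^{2}}$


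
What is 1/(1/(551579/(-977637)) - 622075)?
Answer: -551579/343124484062 ≈ -1.6075e-6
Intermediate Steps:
1/(1/(551579/(-977637)) - 622075) = 1/(1/(551579*(-1/977637)) - 622075) = 1/(1/(-551579/977637) - 622075) = 1/(-977637/551579 - 622075) = 1/(-343124484062/551579) = -551579/343124484062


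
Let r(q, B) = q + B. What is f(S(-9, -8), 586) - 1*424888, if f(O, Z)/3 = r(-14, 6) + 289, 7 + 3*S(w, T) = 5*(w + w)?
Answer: -424045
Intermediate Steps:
S(w, T) = -7/3 + 10*w/3 (S(w, T) = -7/3 + (5*(w + w))/3 = -7/3 + (5*(2*w))/3 = -7/3 + (10*w)/3 = -7/3 + 10*w/3)
r(q, B) = B + q
f(O, Z) = 843 (f(O, Z) = 3*((6 - 14) + 289) = 3*(-8 + 289) = 3*281 = 843)
f(S(-9, -8), 586) - 1*424888 = 843 - 1*424888 = 843 - 424888 = -424045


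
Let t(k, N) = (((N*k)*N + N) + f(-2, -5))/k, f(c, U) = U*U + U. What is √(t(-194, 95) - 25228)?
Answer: 7*I*√12445682/194 ≈ 127.29*I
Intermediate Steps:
f(c, U) = U + U² (f(c, U) = U² + U = U + U²)
t(k, N) = (20 + N + k*N²)/k (t(k, N) = (((N*k)*N + N) - 5*(1 - 5))/k = ((k*N² + N) - 5*(-4))/k = ((N + k*N²) + 20)/k = (20 + N + k*N²)/k)
√(t(-194, 95) - 25228) = √((20 + 95 - 194*95²)/(-194) - 25228) = √(-(20 + 95 - 194*9025)/194 - 25228) = √(-(20 + 95 - 1750850)/194 - 25228) = √(-1/194*(-1750735) - 25228) = √(1750735/194 - 25228) = √(-3143497/194) = 7*I*√12445682/194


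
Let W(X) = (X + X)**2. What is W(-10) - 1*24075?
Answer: -23675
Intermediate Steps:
W(X) = 4*X**2 (W(X) = (2*X)**2 = 4*X**2)
W(-10) - 1*24075 = 4*(-10)**2 - 1*24075 = 4*100 - 24075 = 400 - 24075 = -23675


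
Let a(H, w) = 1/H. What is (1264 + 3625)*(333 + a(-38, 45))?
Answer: 61860517/38 ≈ 1.6279e+6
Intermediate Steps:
(1264 + 3625)*(333 + a(-38, 45)) = (1264 + 3625)*(333 + 1/(-38)) = 4889*(333 - 1/38) = 4889*(12653/38) = 61860517/38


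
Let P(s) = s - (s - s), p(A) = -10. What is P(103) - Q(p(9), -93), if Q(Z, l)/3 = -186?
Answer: 661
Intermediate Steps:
P(s) = s (P(s) = s - 1*0 = s + 0 = s)
Q(Z, l) = -558 (Q(Z, l) = 3*(-186) = -558)
P(103) - Q(p(9), -93) = 103 - 1*(-558) = 103 + 558 = 661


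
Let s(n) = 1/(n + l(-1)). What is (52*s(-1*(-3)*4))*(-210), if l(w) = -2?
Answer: -1092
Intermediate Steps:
s(n) = 1/(-2 + n) (s(n) = 1/(n - 2) = 1/(-2 + n))
(52*s(-1*(-3)*4))*(-210) = (52/(-2 - 1*(-3)*4))*(-210) = (52/(-2 + 3*4))*(-210) = (52/(-2 + 12))*(-210) = (52/10)*(-210) = (52*(1/10))*(-210) = (26/5)*(-210) = -1092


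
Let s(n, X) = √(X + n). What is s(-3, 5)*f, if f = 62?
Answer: 62*√2 ≈ 87.681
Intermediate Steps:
s(-3, 5)*f = √(5 - 3)*62 = √2*62 = 62*√2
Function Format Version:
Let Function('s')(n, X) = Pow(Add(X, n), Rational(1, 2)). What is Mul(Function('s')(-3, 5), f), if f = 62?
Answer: Mul(62, Pow(2, Rational(1, 2))) ≈ 87.681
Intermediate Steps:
Mul(Function('s')(-3, 5), f) = Mul(Pow(Add(5, -3), Rational(1, 2)), 62) = Mul(Pow(2, Rational(1, 2)), 62) = Mul(62, Pow(2, Rational(1, 2)))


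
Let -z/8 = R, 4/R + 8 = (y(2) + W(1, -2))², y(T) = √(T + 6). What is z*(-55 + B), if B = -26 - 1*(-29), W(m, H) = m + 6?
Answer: 1664/17 - 6656*√2/119 ≈ 18.781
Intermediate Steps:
W(m, H) = 6 + m
y(T) = √(6 + T)
R = 4/(-8 + (7 + 2*√2)²) (R = 4/(-8 + (√(6 + 2) + (6 + 1))²) = 4/(-8 + (√8 + 7)²) = 4/(-8 + (2*√2 + 7)²) = 4/(-8 + (7 + 2*√2)²) ≈ 0.045148)
z = -32/17 + 128*√2/119 (z = -8*(4/17 - 16*√2/119) = -32/17 + 128*√2/119 ≈ -0.36118)
B = 3 (B = -26 + 29 = 3)
z*(-55 + B) = (-32/17 + 128*√2/119)*(-55 + 3) = (-32/17 + 128*√2/119)*(-52) = 1664/17 - 6656*√2/119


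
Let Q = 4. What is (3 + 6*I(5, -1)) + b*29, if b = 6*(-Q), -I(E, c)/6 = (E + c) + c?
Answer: -801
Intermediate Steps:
I(E, c) = -12*c - 6*E (I(E, c) = -6*((E + c) + c) = -6*(E + 2*c) = -12*c - 6*E)
b = -24 (b = 6*(-1*4) = 6*(-4) = -24)
(3 + 6*I(5, -1)) + b*29 = (3 + 6*(-12*(-1) - 6*5)) - 24*29 = (3 + 6*(12 - 30)) - 696 = (3 + 6*(-18)) - 696 = (3 - 108) - 696 = -105 - 696 = -801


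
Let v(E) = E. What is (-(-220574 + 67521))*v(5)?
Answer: 765265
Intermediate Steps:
(-(-220574 + 67521))*v(5) = -(-220574 + 67521)*5 = -1*(-153053)*5 = 153053*5 = 765265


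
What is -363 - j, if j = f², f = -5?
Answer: -388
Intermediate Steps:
j = 25 (j = (-5)² = 25)
-363 - j = -363 - 1*25 = -363 - 25 = -388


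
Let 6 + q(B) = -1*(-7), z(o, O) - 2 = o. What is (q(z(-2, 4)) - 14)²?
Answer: 169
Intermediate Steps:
z(o, O) = 2 + o
q(B) = 1 (q(B) = -6 - 1*(-7) = -6 + 7 = 1)
(q(z(-2, 4)) - 14)² = (1 - 14)² = (-13)² = 169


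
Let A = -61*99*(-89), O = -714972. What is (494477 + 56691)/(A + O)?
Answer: -551168/177501 ≈ -3.1052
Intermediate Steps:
A = 537471 (A = -6039*(-89) = 537471)
(494477 + 56691)/(A + O) = (494477 + 56691)/(537471 - 714972) = 551168/(-177501) = 551168*(-1/177501) = -551168/177501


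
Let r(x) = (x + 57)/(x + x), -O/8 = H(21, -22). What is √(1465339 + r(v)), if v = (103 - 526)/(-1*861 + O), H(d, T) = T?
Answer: √29133332157/141 ≈ 1210.5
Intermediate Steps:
O = 176 (O = -8*(-22) = 176)
v = 423/685 (v = (103 - 526)/(-1*861 + 176) = -423/(-861 + 176) = -423/(-685) = -423*(-1/685) = 423/685 ≈ 0.61752)
r(x) = (57 + x)/(2*x) (r(x) = (57 + x)/((2*x)) = (57 + x)*(1/(2*x)) = (57 + x)/(2*x))
√(1465339 + r(v)) = √(1465339 + (57 + 423/685)/(2*(423/685))) = √(1465339 + (½)*(685/423)*(39468/685)) = √(1465339 + 6578/141) = √(206619377/141) = √29133332157/141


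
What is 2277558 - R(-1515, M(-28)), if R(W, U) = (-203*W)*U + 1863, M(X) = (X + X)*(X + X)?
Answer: -962185425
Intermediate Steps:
M(X) = 4*X² (M(X) = (2*X)*(2*X) = 4*X²)
R(W, U) = 1863 - 203*U*W (R(W, U) = -203*U*W + 1863 = 1863 - 203*U*W)
2277558 - R(-1515, M(-28)) = 2277558 - (1863 - 203*4*(-28)²*(-1515)) = 2277558 - (1863 - 203*4*784*(-1515)) = 2277558 - (1863 - 203*3136*(-1515)) = 2277558 - (1863 + 964461120) = 2277558 - 1*964462983 = 2277558 - 964462983 = -962185425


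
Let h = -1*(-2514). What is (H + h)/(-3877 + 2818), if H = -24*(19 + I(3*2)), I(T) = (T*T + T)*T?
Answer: 1330/353 ≈ 3.7677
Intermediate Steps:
I(T) = T*(T + T²) (I(T) = (T² + T)*T = (T + T²)*T = T*(T + T²))
h = 2514
H = -6504 (H = -24*(19 + (3*2)²*(1 + 3*2)) = -24*(19 + 6²*(1 + 6)) = -24*(19 + 36*7) = -24*(19 + 252) = -24*271 = -6504)
(H + h)/(-3877 + 2818) = (-6504 + 2514)/(-3877 + 2818) = -3990/(-1059) = -3990*(-1/1059) = 1330/353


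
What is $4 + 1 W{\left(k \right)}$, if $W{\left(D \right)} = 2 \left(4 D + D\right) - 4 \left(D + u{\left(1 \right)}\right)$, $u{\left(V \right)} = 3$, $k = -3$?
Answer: $-26$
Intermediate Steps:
$W{\left(D \right)} = -12 + 6 D$ ($W{\left(D \right)} = 2 \left(4 D + D\right) - 4 \left(D + 3\right) = 2 \cdot 5 D - 4 \left(3 + D\right) = 10 D - \left(12 + 4 D\right) = -12 + 6 D$)
$4 + 1 W{\left(k \right)} = 4 + 1 \left(-12 + 6 \left(-3\right)\right) = 4 + 1 \left(-12 - 18\right) = 4 + 1 \left(-30\right) = 4 - 30 = -26$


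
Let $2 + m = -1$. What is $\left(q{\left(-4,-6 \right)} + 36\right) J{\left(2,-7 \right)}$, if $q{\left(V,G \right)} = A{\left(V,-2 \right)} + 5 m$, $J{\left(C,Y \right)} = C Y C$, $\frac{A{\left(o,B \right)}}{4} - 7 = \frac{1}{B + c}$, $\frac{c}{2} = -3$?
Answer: $-1358$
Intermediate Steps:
$c = -6$ ($c = 2 \left(-3\right) = -6$)
$A{\left(o,B \right)} = 28 + \frac{4}{-6 + B}$ ($A{\left(o,B \right)} = 28 + \frac{4}{B - 6} = 28 + \frac{4}{-6 + B}$)
$m = -3$ ($m = -2 - 1 = -3$)
$J{\left(C,Y \right)} = Y C^{2}$
$q{\left(V,G \right)} = \frac{25}{2}$ ($q{\left(V,G \right)} = \frac{4 \left(-41 + 7 \left(-2\right)\right)}{-6 - 2} + 5 \left(-3\right) = \frac{4 \left(-41 - 14\right)}{-8} - 15 = 4 \left(- \frac{1}{8}\right) \left(-55\right) - 15 = \frac{55}{2} - 15 = \frac{25}{2}$)
$\left(q{\left(-4,-6 \right)} + 36\right) J{\left(2,-7 \right)} = \left(\frac{25}{2} + 36\right) \left(- 7 \cdot 2^{2}\right) = \frac{97 \left(\left(-7\right) 4\right)}{2} = \frac{97}{2} \left(-28\right) = -1358$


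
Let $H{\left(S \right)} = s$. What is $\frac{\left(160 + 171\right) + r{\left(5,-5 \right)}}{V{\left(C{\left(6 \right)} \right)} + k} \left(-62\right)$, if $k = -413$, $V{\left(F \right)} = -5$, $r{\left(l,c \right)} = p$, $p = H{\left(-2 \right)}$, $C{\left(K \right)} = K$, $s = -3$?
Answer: $\frac{10168}{209} \approx 48.651$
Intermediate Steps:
$H{\left(S \right)} = -3$
$p = -3$
$r{\left(l,c \right)} = -3$
$\frac{\left(160 + 171\right) + r{\left(5,-5 \right)}}{V{\left(C{\left(6 \right)} \right)} + k} \left(-62\right) = \frac{\left(160 + 171\right) - 3}{-5 - 413} \left(-62\right) = \frac{331 - 3}{-418} \left(-62\right) = 328 \left(- \frac{1}{418}\right) \left(-62\right) = \left(- \frac{164}{209}\right) \left(-62\right) = \frac{10168}{209}$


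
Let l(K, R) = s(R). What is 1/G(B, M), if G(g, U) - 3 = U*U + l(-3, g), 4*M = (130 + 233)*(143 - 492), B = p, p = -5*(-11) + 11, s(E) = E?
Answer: 16/16049597073 ≈ 9.9691e-10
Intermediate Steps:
p = 66 (p = 55 + 11 = 66)
B = 66
l(K, R) = R
M = -126687/4 (M = ((130 + 233)*(143 - 492))/4 = (363*(-349))/4 = (¼)*(-126687) = -126687/4 ≈ -31672.)
G(g, U) = 3 + g + U² (G(g, U) = 3 + (U*U + g) = 3 + (U² + g) = 3 + (g + U²) = 3 + g + U²)
1/G(B, M) = 1/(3 + 66 + (-126687/4)²) = 1/(3 + 66 + 16049595969/16) = 1/(16049597073/16) = 16/16049597073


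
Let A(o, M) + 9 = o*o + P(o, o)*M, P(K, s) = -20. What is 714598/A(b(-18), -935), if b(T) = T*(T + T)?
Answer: 714598/438595 ≈ 1.6293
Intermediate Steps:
b(T) = 2*T² (b(T) = T*(2*T) = 2*T²)
A(o, M) = -9 + o² - 20*M (A(o, M) = -9 + (o*o - 20*M) = -9 + (o² - 20*M) = -9 + o² - 20*M)
714598/A(b(-18), -935) = 714598/(-9 + (2*(-18)²)² - 20*(-935)) = 714598/(-9 + (2*324)² + 18700) = 714598/(-9 + 648² + 18700) = 714598/(-9 + 419904 + 18700) = 714598/438595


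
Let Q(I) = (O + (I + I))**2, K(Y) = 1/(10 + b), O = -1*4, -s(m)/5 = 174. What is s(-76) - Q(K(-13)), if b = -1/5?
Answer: -2123466/2401 ≈ -884.41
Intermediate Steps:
s(m) = -870 (s(m) = -5*174 = -870)
b = -1/5 (b = -1*1/5 = -1/5 ≈ -0.20000)
O = -4
K(Y) = 5/49 (K(Y) = 1/(10 - 1/5) = 1/(49/5) = 5/49)
Q(I) = (-4 + 2*I)**2 (Q(I) = (-4 + (I + I))**2 = (-4 + 2*I)**2)
s(-76) - Q(K(-13)) = -870 - 4*(-2 + 5/49)**2 = -870 - 4*(-93/49)**2 = -870 - 4*8649/2401 = -870 - 1*34596/2401 = -870 - 34596/2401 = -2123466/2401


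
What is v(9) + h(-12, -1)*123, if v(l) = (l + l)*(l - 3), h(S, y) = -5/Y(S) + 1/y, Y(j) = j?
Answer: 145/4 ≈ 36.250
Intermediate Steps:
h(S, y) = 1/y - 5/S (h(S, y) = -5/S + 1/y = 1/y - 5/S)
v(l) = 2*l*(-3 + l) (v(l) = (2*l)*(-3 + l) = 2*l*(-3 + l))
v(9) + h(-12, -1)*123 = 2*9*(-3 + 9) + (1/(-1) - 5/(-12))*123 = 2*9*6 + (-1 - 5*(-1/12))*123 = 108 + (-1 + 5/12)*123 = 108 - 7/12*123 = 108 - 287/4 = 145/4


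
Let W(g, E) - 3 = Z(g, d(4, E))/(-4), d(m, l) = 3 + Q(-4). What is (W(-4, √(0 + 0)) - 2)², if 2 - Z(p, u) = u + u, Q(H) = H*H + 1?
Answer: 441/4 ≈ 110.25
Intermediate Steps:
Q(H) = 1 + H² (Q(H) = H² + 1 = 1 + H²)
d(m, l) = 20 (d(m, l) = 3 + (1 + (-4)²) = 3 + (1 + 16) = 3 + 17 = 20)
Z(p, u) = 2 - 2*u (Z(p, u) = 2 - (u + u) = 2 - 2*u)
W(g, E) = 25/2 (W(g, E) = 3 + (2 - 2*20)/(-4) = 3 + (2 - 40)*(-¼) = 3 - 38*(-¼) = 3 + 19/2 = 25/2)
(W(-4, √(0 + 0)) - 2)² = (25/2 - 2)² = (21/2)² = 441/4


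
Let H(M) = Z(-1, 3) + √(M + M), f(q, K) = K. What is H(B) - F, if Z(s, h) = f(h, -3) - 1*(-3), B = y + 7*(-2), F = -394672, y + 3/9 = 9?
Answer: 394672 + 4*I*√6/3 ≈ 3.9467e+5 + 3.266*I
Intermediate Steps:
y = 26/3 (y = -⅓ + 9 = 26/3 ≈ 8.6667)
B = -16/3 (B = 26/3 + 7*(-2) = 26/3 - 14 = -16/3 ≈ -5.3333)
Z(s, h) = 0 (Z(s, h) = -3 - 1*(-3) = -3 + 3 = 0)
H(M) = √2*√M (H(M) = 0 + √(M + M) = 0 + √(2*M) = 0 + √2*√M = √2*√M)
H(B) - F = √2*√(-16/3) - 1*(-394672) = √2*(4*I*√3/3) + 394672 = 4*I*√6/3 + 394672 = 394672 + 4*I*√6/3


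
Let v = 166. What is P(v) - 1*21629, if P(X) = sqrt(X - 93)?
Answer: -21629 + sqrt(73) ≈ -21620.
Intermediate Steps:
P(X) = sqrt(-93 + X)
P(v) - 1*21629 = sqrt(-93 + 166) - 1*21629 = sqrt(73) - 21629 = -21629 + sqrt(73)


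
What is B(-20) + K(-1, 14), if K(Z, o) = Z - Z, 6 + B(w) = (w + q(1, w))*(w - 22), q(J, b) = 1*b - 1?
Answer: 1716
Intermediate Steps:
q(J, b) = -1 + b (q(J, b) = b - 1 = -1 + b)
B(w) = -6 + (-1 + 2*w)*(-22 + w) (B(w) = -6 + (w + (-1 + w))*(w - 22) = -6 + (-1 + 2*w)*(-22 + w))
K(Z, o) = 0
B(-20) + K(-1, 14) = (16 - 45*(-20) + 2*(-20)²) + 0 = (16 + 900 + 2*400) + 0 = (16 + 900 + 800) + 0 = 1716 + 0 = 1716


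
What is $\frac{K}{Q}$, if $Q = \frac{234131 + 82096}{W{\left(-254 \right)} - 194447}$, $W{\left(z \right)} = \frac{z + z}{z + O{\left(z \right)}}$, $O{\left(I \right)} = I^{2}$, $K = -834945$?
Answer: $\frac{13691732308295}{26668477} \approx 5.1341 \cdot 10^{5}$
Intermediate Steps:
$W{\left(z \right)} = \frac{2 z}{z + z^{2}}$ ($W{\left(z \right)} = \frac{z + z}{z + z^{2}} = \frac{2 z}{z + z^{2}}$)
$Q = - \frac{80005431}{49195093}$ ($Q = \frac{234131 + 82096}{\frac{2}{1 - 254} - 194447} = \frac{316227}{\frac{2}{-253} - 194447} = \frac{316227}{2 \left(- \frac{1}{253}\right) - 194447} = \frac{316227}{- \frac{2}{253} - 194447} = \frac{316227}{- \frac{49195093}{253}} = 316227 \left(- \frac{253}{49195093}\right) = - \frac{80005431}{49195093} \approx -1.6263$)
$\frac{K}{Q} = - \frac{834945}{- \frac{80005431}{49195093}} = \left(-834945\right) \left(- \frac{49195093}{80005431}\right) = \frac{13691732308295}{26668477}$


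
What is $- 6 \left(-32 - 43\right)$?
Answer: $450$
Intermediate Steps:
$- 6 \left(-32 - 43\right) = - 6 \left(-75\right) = \left(-1\right) \left(-450\right) = 450$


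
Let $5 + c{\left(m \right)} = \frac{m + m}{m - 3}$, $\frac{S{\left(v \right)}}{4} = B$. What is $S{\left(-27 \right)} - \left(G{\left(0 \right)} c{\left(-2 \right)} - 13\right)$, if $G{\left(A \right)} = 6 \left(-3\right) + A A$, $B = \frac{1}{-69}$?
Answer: $- \frac{21617}{345} \approx -62.658$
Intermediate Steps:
$B = - \frac{1}{69} \approx -0.014493$
$S{\left(v \right)} = - \frac{4}{69}$ ($S{\left(v \right)} = 4 \left(- \frac{1}{69}\right) = - \frac{4}{69}$)
$c{\left(m \right)} = -5 + \frac{2 m}{-3 + m}$ ($c{\left(m \right)} = -5 + \frac{m + m}{m - 3} = -5 + \frac{2 m}{-3 + m}$)
$G{\left(A \right)} = -18 + A^{2}$
$S{\left(-27 \right)} - \left(G{\left(0 \right)} c{\left(-2 \right)} - 13\right) = - \frac{4}{69} - \left(\left(-18 + 0^{2}\right) \frac{3 \left(5 - -2\right)}{-3 - 2} - 13\right) = - \frac{4}{69} - \left(\left(-18 + 0\right) \frac{3 \left(5 + 2\right)}{-5} - 13\right) = - \frac{4}{69} - \left(- 18 \cdot 3 \left(- \frac{1}{5}\right) 7 - 13\right) = - \frac{4}{69} - \left(\left(-18\right) \left(- \frac{21}{5}\right) - 13\right) = - \frac{4}{69} - \left(\frac{378}{5} - 13\right) = - \frac{4}{69} - \frac{313}{5} = - \frac{21617}{345}$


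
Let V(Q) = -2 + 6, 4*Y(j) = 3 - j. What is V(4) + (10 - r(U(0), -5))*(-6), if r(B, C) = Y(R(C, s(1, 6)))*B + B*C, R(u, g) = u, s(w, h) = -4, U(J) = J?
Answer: -56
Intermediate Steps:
Y(j) = ¾ - j/4 (Y(j) = (3 - j)/4 = ¾ - j/4)
r(B, C) = B*C + B*(¾ - C/4) (r(B, C) = (¾ - C/4)*B + B*C = B*(¾ - C/4) + B*C = B*C + B*(¾ - C/4))
V(Q) = 4
V(4) + (10 - r(U(0), -5))*(-6) = 4 + (10 - 3*0*(1 - 5)/4)*(-6) = 4 + (10 - 3*0*(-4)/4)*(-6) = 4 + (10 - 1*0)*(-6) = 4 + (10 + 0)*(-6) = 4 + 10*(-6) = 4 - 60 = -56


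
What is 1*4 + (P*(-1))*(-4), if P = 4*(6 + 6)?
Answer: 196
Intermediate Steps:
P = 48 (P = 4*12 = 48)
1*4 + (P*(-1))*(-4) = 1*4 + (48*(-1))*(-4) = 4 - 48*(-4) = 4 + 192 = 196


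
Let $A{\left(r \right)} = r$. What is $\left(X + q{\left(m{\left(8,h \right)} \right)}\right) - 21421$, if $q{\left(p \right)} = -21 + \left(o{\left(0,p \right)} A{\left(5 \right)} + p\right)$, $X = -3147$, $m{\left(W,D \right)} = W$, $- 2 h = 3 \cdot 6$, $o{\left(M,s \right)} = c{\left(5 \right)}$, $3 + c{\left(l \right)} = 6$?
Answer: $-24566$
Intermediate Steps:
$c{\left(l \right)} = 3$ ($c{\left(l \right)} = -3 + 6 = 3$)
$o{\left(M,s \right)} = 3$
$h = -9$ ($h = - \frac{3 \cdot 6}{2} = \left(- \frac{1}{2}\right) 18 = -9$)
$q{\left(p \right)} = -6 + p$ ($q{\left(p \right)} = -21 + \left(3 \cdot 5 + p\right) = -21 + \left(15 + p\right) = -6 + p$)
$\left(X + q{\left(m{\left(8,h \right)} \right)}\right) - 21421 = \left(-3147 + \left(-6 + 8\right)\right) - 21421 = \left(-3147 + 2\right) - 21421 = -3145 - 21421 = -24566$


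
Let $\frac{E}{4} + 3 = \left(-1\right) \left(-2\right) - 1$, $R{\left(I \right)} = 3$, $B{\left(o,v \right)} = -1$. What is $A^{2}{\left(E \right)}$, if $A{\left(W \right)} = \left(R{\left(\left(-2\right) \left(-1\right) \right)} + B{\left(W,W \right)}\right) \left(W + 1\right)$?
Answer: $196$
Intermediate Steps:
$E = -8$ ($E = -12 + 4 \left(\left(-1\right) \left(-2\right) - 1\right) = -12 + 4 \left(2 - 1\right) = -12 + 4 \cdot 1 = -12 + 4 = -8$)
$A{\left(W \right)} = 2 + 2 W$ ($A{\left(W \right)} = \left(3 - 1\right) \left(W + 1\right) = 2 \left(1 + W\right) = 2 + 2 W$)
$A^{2}{\left(E \right)} = \left(2 + 2 \left(-8\right)\right)^{2} = \left(2 - 16\right)^{2} = \left(-14\right)^{2} = 196$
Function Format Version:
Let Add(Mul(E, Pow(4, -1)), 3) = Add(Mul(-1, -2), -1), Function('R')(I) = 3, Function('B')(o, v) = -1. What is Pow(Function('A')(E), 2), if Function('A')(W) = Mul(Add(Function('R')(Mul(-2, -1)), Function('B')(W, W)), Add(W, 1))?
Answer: 196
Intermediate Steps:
E = -8 (E = Add(-12, Mul(4, Add(Mul(-1, -2), -1))) = Add(-12, Mul(4, Add(2, -1))) = Add(-12, Mul(4, 1)) = Add(-12, 4) = -8)
Function('A')(W) = Add(2, Mul(2, W)) (Function('A')(W) = Mul(Add(3, -1), Add(W, 1)) = Mul(2, Add(1, W)) = Add(2, Mul(2, W)))
Pow(Function('A')(E), 2) = Pow(Add(2, Mul(2, -8)), 2) = Pow(Add(2, -16), 2) = Pow(-14, 2) = 196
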